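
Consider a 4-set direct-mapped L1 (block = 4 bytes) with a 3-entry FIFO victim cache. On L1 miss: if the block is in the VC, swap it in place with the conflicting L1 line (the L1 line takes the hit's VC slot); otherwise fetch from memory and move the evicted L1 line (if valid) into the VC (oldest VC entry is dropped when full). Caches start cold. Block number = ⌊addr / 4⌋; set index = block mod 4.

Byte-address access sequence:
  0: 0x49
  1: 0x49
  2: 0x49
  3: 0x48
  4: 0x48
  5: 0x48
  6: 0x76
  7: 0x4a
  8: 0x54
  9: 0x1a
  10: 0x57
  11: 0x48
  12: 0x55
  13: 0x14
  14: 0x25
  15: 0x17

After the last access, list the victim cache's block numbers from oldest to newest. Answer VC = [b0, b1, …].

0: 0x49 (blk 18, set 2) → MISS  vc=[]
1: 0x49 (blk 18, set 2) → L1-HIT  vc=[]
2: 0x49 (blk 18, set 2) → L1-HIT  vc=[]
3: 0x48 (blk 18, set 2) → L1-HIT  vc=[]
4: 0x48 (blk 18, set 2) → L1-HIT  vc=[]
5: 0x48 (blk 18, set 2) → L1-HIT  vc=[]
6: 0x76 (blk 29, set 1) → MISS  vc=[]
7: 0x4a (blk 18, set 2) → L1-HIT  vc=[]
8: 0x54 (blk 21, set 1) → MISS  vc=[29]
9: 0x1a (blk 6, set 2) → MISS  vc=[29, 18]
10: 0x57 (blk 21, set 1) → L1-HIT  vc=[29, 18]
11: 0x48 (blk 18, set 2) → VC-HIT  vc=[29, 6]
12: 0x55 (blk 21, set 1) → L1-HIT  vc=[29, 6]
13: 0x14 (blk 5, set 1) → MISS  vc=[29, 6, 21]
14: 0x25 (blk 9, set 1) → MISS  vc=[6, 21, 5]
15: 0x17 (blk 5, set 1) → VC-HIT  vc=[6, 21, 9]

VC = [6, 21, 9]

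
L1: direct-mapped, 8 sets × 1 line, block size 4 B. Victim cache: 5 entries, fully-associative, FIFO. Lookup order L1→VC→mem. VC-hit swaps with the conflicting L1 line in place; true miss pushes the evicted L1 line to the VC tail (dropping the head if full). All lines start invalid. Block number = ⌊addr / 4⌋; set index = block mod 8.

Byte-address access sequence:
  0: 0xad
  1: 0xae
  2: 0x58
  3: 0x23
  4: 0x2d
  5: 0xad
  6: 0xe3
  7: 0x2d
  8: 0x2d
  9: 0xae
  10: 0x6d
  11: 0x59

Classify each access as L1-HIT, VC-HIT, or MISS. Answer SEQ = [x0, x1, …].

SEQ = [MISS, L1-HIT, MISS, MISS, MISS, VC-HIT, MISS, VC-HIT, L1-HIT, VC-HIT, MISS, L1-HIT]

0: 0xad (blk 43, set 3) → MISS  vc=[]
1: 0xae (blk 43, set 3) → L1-HIT  vc=[]
2: 0x58 (blk 22, set 6) → MISS  vc=[]
3: 0x23 (blk 8, set 0) → MISS  vc=[]
4: 0x2d (blk 11, set 3) → MISS  vc=[43]
5: 0xad (blk 43, set 3) → VC-HIT  vc=[11]
6: 0xe3 (blk 56, set 0) → MISS  vc=[11, 8]
7: 0x2d (blk 11, set 3) → VC-HIT  vc=[43, 8]
8: 0x2d (blk 11, set 3) → L1-HIT  vc=[43, 8]
9: 0xae (blk 43, set 3) → VC-HIT  vc=[11, 8]
10: 0x6d (blk 27, set 3) → MISS  vc=[11, 8, 43]
11: 0x59 (blk 22, set 6) → L1-HIT  vc=[11, 8, 43]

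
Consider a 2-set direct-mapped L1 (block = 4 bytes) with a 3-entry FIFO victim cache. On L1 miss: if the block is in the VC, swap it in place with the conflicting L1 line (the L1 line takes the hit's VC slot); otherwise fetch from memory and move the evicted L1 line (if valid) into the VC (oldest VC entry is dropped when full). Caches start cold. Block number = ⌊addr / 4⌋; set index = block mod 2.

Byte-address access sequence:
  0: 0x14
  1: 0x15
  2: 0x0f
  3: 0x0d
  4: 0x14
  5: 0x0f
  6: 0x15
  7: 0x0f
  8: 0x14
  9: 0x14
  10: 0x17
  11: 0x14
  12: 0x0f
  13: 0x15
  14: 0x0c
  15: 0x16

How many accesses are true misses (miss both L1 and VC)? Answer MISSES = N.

MISSES = 2

  [0] addr=0x14 blk=5 s=1: MISS | VC []
  [1] addr=0x15 blk=5 s=1: L1-HIT | VC []
  [2] addr=0xf blk=3 s=1: MISS | VC [5]
  [3] addr=0xd blk=3 s=1: L1-HIT | VC [5]
  [4] addr=0x14 blk=5 s=1: VC-HIT | VC [3]
  [5] addr=0xf blk=3 s=1: VC-HIT | VC [5]
  [6] addr=0x15 blk=5 s=1: VC-HIT | VC [3]
  [7] addr=0xf blk=3 s=1: VC-HIT | VC [5]
  [8] addr=0x14 blk=5 s=1: VC-HIT | VC [3]
  [9] addr=0x14 blk=5 s=1: L1-HIT | VC [3]
  [10] addr=0x17 blk=5 s=1: L1-HIT | VC [3]
  [11] addr=0x14 blk=5 s=1: L1-HIT | VC [3]
  [12] addr=0xf blk=3 s=1: VC-HIT | VC [5]
  [13] addr=0x15 blk=5 s=1: VC-HIT | VC [3]
  [14] addr=0xc blk=3 s=1: VC-HIT | VC [5]
  [15] addr=0x16 blk=5 s=1: VC-HIT | VC [3]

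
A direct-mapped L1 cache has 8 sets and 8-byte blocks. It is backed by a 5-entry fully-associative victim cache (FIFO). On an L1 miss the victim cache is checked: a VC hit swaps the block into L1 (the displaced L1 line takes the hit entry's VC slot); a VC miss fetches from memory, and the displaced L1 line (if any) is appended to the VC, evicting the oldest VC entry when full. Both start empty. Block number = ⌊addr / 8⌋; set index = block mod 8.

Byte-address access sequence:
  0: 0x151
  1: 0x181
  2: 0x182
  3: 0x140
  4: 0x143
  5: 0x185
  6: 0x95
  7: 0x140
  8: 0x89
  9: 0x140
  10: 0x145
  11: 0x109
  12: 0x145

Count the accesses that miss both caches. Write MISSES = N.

  [0] addr=0x151 blk=42 s=2: MISS | VC []
  [1] addr=0x181 blk=48 s=0: MISS | VC []
  [2] addr=0x182 blk=48 s=0: L1-HIT | VC []
  [3] addr=0x140 blk=40 s=0: MISS | VC [48]
  [4] addr=0x143 blk=40 s=0: L1-HIT | VC [48]
  [5] addr=0x185 blk=48 s=0: VC-HIT | VC [40]
  [6] addr=0x95 blk=18 s=2: MISS | VC [40, 42]
  [7] addr=0x140 blk=40 s=0: VC-HIT | VC [48, 42]
  [8] addr=0x89 blk=17 s=1: MISS | VC [48, 42]
  [9] addr=0x140 blk=40 s=0: L1-HIT | VC [48, 42]
  [10] addr=0x145 blk=40 s=0: L1-HIT | VC [48, 42]
  [11] addr=0x109 blk=33 s=1: MISS | VC [48, 42, 17]
  [12] addr=0x145 blk=40 s=0: L1-HIT | VC [48, 42, 17]

MISSES = 6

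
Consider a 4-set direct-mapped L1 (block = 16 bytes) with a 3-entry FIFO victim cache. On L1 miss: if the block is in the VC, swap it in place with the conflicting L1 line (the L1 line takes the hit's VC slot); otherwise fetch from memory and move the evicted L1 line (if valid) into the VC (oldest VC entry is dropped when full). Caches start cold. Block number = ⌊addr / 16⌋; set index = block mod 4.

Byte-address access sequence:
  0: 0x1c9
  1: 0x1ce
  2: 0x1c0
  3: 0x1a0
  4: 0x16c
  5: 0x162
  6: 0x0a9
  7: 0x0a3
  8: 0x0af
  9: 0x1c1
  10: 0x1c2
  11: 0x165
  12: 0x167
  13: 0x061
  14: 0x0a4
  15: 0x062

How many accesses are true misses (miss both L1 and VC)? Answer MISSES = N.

MISSES = 5

0: 0x1c9 (blk 28, set 0) → MISS  vc=[]
1: 0x1ce (blk 28, set 0) → L1-HIT  vc=[]
2: 0x1c0 (blk 28, set 0) → L1-HIT  vc=[]
3: 0x1a0 (blk 26, set 2) → MISS  vc=[]
4: 0x16c (blk 22, set 2) → MISS  vc=[26]
5: 0x162 (blk 22, set 2) → L1-HIT  vc=[26]
6: 0xa9 (blk 10, set 2) → MISS  vc=[26, 22]
7: 0xa3 (blk 10, set 2) → L1-HIT  vc=[26, 22]
8: 0xaf (blk 10, set 2) → L1-HIT  vc=[26, 22]
9: 0x1c1 (blk 28, set 0) → L1-HIT  vc=[26, 22]
10: 0x1c2 (blk 28, set 0) → L1-HIT  vc=[26, 22]
11: 0x165 (blk 22, set 2) → VC-HIT  vc=[26, 10]
12: 0x167 (blk 22, set 2) → L1-HIT  vc=[26, 10]
13: 0x61 (blk 6, set 2) → MISS  vc=[26, 10, 22]
14: 0xa4 (blk 10, set 2) → VC-HIT  vc=[26, 6, 22]
15: 0x62 (blk 6, set 2) → VC-HIT  vc=[26, 10, 22]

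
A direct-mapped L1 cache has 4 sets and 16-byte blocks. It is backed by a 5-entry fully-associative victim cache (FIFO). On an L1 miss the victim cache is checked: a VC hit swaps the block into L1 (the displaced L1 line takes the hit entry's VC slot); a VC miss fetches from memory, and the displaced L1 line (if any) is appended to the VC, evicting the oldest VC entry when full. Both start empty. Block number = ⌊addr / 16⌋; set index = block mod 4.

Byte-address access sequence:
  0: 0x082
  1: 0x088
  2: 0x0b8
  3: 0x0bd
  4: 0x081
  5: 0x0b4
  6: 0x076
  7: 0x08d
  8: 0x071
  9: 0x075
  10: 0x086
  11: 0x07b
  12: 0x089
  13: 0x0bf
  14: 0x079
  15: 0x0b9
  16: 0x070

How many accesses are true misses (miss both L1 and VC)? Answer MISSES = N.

MISSES = 3

  [0] addr=0x82 blk=8 s=0: MISS | VC []
  [1] addr=0x88 blk=8 s=0: L1-HIT | VC []
  [2] addr=0xb8 blk=11 s=3: MISS | VC []
  [3] addr=0xbd blk=11 s=3: L1-HIT | VC []
  [4] addr=0x81 blk=8 s=0: L1-HIT | VC []
  [5] addr=0xb4 blk=11 s=3: L1-HIT | VC []
  [6] addr=0x76 blk=7 s=3: MISS | VC [11]
  [7] addr=0x8d blk=8 s=0: L1-HIT | VC [11]
  [8] addr=0x71 blk=7 s=3: L1-HIT | VC [11]
  [9] addr=0x75 blk=7 s=3: L1-HIT | VC [11]
  [10] addr=0x86 blk=8 s=0: L1-HIT | VC [11]
  [11] addr=0x7b blk=7 s=3: L1-HIT | VC [11]
  [12] addr=0x89 blk=8 s=0: L1-HIT | VC [11]
  [13] addr=0xbf blk=11 s=3: VC-HIT | VC [7]
  [14] addr=0x79 blk=7 s=3: VC-HIT | VC [11]
  [15] addr=0xb9 blk=11 s=3: VC-HIT | VC [7]
  [16] addr=0x70 blk=7 s=3: VC-HIT | VC [11]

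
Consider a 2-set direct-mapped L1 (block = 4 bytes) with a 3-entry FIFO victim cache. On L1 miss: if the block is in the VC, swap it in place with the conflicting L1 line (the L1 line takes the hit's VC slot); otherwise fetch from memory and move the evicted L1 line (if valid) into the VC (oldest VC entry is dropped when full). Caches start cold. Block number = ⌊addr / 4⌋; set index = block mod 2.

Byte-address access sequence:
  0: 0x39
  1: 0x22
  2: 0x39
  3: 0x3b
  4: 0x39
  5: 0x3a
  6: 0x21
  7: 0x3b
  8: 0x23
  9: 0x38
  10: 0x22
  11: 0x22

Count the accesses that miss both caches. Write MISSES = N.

MISSES = 2

0: 0x39 (blk 14, set 0) → MISS  vc=[]
1: 0x22 (blk 8, set 0) → MISS  vc=[14]
2: 0x39 (blk 14, set 0) → VC-HIT  vc=[8]
3: 0x3b (blk 14, set 0) → L1-HIT  vc=[8]
4: 0x39 (blk 14, set 0) → L1-HIT  vc=[8]
5: 0x3a (blk 14, set 0) → L1-HIT  vc=[8]
6: 0x21 (blk 8, set 0) → VC-HIT  vc=[14]
7: 0x3b (blk 14, set 0) → VC-HIT  vc=[8]
8: 0x23 (blk 8, set 0) → VC-HIT  vc=[14]
9: 0x38 (blk 14, set 0) → VC-HIT  vc=[8]
10: 0x22 (blk 8, set 0) → VC-HIT  vc=[14]
11: 0x22 (blk 8, set 0) → L1-HIT  vc=[14]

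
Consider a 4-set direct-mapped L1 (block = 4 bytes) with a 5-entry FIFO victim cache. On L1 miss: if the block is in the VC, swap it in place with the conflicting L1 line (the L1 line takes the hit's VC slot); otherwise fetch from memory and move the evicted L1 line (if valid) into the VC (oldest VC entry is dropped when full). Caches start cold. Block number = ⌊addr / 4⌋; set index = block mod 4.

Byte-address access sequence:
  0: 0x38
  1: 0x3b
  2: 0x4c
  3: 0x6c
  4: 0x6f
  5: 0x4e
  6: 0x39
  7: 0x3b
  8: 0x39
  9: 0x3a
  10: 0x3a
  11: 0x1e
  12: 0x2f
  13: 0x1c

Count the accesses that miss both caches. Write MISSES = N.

MISSES = 5

#0 0x38→b14/s2 MISS; vc=[]
#1 0x3b→b14/s2 L1-HIT; vc=[]
#2 0x4c→b19/s3 MISS; vc=[]
#3 0x6c→b27/s3 MISS; vc=[19]
#4 0x6f→b27/s3 L1-HIT; vc=[19]
#5 0x4e→b19/s3 VC-HIT; vc=[27]
#6 0x39→b14/s2 L1-HIT; vc=[27]
#7 0x3b→b14/s2 L1-HIT; vc=[27]
#8 0x39→b14/s2 L1-HIT; vc=[27]
#9 0x3a→b14/s2 L1-HIT; vc=[27]
#10 0x3a→b14/s2 L1-HIT; vc=[27]
#11 0x1e→b7/s3 MISS; vc=[27,19]
#12 0x2f→b11/s3 MISS; vc=[27,19,7]
#13 0x1c→b7/s3 VC-HIT; vc=[27,19,11]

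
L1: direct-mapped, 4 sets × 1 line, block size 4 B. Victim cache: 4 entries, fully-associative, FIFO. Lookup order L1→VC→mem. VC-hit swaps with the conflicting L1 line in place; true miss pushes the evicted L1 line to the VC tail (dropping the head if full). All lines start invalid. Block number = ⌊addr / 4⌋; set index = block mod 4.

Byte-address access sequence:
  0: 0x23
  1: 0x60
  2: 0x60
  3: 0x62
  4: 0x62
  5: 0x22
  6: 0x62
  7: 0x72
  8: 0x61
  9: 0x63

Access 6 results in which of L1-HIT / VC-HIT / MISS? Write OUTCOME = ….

  [0] addr=0x23 blk=8 s=0: MISS | VC []
  [1] addr=0x60 blk=24 s=0: MISS | VC [8]
  [2] addr=0x60 blk=24 s=0: L1-HIT | VC [8]
  [3] addr=0x62 blk=24 s=0: L1-HIT | VC [8]
  [4] addr=0x62 blk=24 s=0: L1-HIT | VC [8]
  [5] addr=0x22 blk=8 s=0: VC-HIT | VC [24]
  [6] addr=0x62 blk=24 s=0: VC-HIT | VC [8]
  [7] addr=0x72 blk=28 s=0: MISS | VC [8, 24]
  [8] addr=0x61 blk=24 s=0: VC-HIT | VC [8, 28]
  [9] addr=0x63 blk=24 s=0: L1-HIT | VC [8, 28]

OUTCOME = VC-HIT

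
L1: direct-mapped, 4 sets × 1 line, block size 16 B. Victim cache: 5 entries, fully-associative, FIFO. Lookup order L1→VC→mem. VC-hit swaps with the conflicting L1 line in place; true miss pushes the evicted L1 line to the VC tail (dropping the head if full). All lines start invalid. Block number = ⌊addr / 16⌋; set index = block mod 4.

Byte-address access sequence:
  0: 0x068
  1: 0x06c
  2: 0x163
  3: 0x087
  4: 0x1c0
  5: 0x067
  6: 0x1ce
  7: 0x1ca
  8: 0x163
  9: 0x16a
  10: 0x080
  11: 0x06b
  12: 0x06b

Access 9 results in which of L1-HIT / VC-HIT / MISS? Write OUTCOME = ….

OUTCOME = L1-HIT

  [0] addr=0x68 blk=6 s=2: MISS | VC []
  [1] addr=0x6c blk=6 s=2: L1-HIT | VC []
  [2] addr=0x163 blk=22 s=2: MISS | VC [6]
  [3] addr=0x87 blk=8 s=0: MISS | VC [6]
  [4] addr=0x1c0 blk=28 s=0: MISS | VC [6, 8]
  [5] addr=0x67 blk=6 s=2: VC-HIT | VC [22, 8]
  [6] addr=0x1ce blk=28 s=0: L1-HIT | VC [22, 8]
  [7] addr=0x1ca blk=28 s=0: L1-HIT | VC [22, 8]
  [8] addr=0x163 blk=22 s=2: VC-HIT | VC [6, 8]
  [9] addr=0x16a blk=22 s=2: L1-HIT | VC [6, 8]
  [10] addr=0x80 blk=8 s=0: VC-HIT | VC [6, 28]
  [11] addr=0x6b blk=6 s=2: VC-HIT | VC [22, 28]
  [12] addr=0x6b blk=6 s=2: L1-HIT | VC [22, 28]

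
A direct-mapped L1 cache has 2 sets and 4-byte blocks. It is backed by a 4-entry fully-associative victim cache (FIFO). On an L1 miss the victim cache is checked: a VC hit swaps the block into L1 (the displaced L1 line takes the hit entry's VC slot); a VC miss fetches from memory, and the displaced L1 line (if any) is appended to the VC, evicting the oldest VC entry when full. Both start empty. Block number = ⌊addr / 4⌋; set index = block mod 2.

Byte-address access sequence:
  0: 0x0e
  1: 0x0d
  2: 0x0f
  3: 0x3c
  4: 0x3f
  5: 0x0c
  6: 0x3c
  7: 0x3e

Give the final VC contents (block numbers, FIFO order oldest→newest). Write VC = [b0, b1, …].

VC = [3]

#0 0xe→b3/s1 MISS; vc=[]
#1 0xd→b3/s1 L1-HIT; vc=[]
#2 0xf→b3/s1 L1-HIT; vc=[]
#3 0x3c→b15/s1 MISS; vc=[3]
#4 0x3f→b15/s1 L1-HIT; vc=[3]
#5 0xc→b3/s1 VC-HIT; vc=[15]
#6 0x3c→b15/s1 VC-HIT; vc=[3]
#7 0x3e→b15/s1 L1-HIT; vc=[3]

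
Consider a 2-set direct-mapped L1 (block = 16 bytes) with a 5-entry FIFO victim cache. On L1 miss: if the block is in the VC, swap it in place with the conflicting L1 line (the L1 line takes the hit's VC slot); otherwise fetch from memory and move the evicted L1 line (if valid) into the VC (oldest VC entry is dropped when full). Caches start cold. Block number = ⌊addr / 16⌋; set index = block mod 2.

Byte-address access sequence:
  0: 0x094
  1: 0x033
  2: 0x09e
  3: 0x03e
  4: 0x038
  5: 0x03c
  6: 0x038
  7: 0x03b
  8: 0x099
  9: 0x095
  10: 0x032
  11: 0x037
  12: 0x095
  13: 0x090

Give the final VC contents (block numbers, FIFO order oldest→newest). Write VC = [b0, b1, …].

VC = [3]

0: 0x94 (blk 9, set 1) → MISS  vc=[]
1: 0x33 (blk 3, set 1) → MISS  vc=[9]
2: 0x9e (blk 9, set 1) → VC-HIT  vc=[3]
3: 0x3e (blk 3, set 1) → VC-HIT  vc=[9]
4: 0x38 (blk 3, set 1) → L1-HIT  vc=[9]
5: 0x3c (blk 3, set 1) → L1-HIT  vc=[9]
6: 0x38 (blk 3, set 1) → L1-HIT  vc=[9]
7: 0x3b (blk 3, set 1) → L1-HIT  vc=[9]
8: 0x99 (blk 9, set 1) → VC-HIT  vc=[3]
9: 0x95 (blk 9, set 1) → L1-HIT  vc=[3]
10: 0x32 (blk 3, set 1) → VC-HIT  vc=[9]
11: 0x37 (blk 3, set 1) → L1-HIT  vc=[9]
12: 0x95 (blk 9, set 1) → VC-HIT  vc=[3]
13: 0x90 (blk 9, set 1) → L1-HIT  vc=[3]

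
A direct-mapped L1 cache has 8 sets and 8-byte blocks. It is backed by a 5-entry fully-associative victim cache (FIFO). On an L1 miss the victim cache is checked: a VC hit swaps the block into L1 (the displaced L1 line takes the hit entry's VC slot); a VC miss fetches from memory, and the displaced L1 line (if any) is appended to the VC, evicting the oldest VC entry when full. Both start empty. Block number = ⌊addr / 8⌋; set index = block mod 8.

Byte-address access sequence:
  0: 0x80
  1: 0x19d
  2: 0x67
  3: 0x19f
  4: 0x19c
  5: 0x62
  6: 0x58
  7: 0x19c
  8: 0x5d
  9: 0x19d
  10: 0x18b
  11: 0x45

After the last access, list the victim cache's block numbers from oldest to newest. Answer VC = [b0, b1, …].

  [0] addr=0x80 blk=16 s=0: MISS | VC []
  [1] addr=0x19d blk=51 s=3: MISS | VC []
  [2] addr=0x67 blk=12 s=4: MISS | VC []
  [3] addr=0x19f blk=51 s=3: L1-HIT | VC []
  [4] addr=0x19c blk=51 s=3: L1-HIT | VC []
  [5] addr=0x62 blk=12 s=4: L1-HIT | VC []
  [6] addr=0x58 blk=11 s=3: MISS | VC [51]
  [7] addr=0x19c blk=51 s=3: VC-HIT | VC [11]
  [8] addr=0x5d blk=11 s=3: VC-HIT | VC [51]
  [9] addr=0x19d blk=51 s=3: VC-HIT | VC [11]
  [10] addr=0x18b blk=49 s=1: MISS | VC [11]
  [11] addr=0x45 blk=8 s=0: MISS | VC [11, 16]

VC = [11, 16]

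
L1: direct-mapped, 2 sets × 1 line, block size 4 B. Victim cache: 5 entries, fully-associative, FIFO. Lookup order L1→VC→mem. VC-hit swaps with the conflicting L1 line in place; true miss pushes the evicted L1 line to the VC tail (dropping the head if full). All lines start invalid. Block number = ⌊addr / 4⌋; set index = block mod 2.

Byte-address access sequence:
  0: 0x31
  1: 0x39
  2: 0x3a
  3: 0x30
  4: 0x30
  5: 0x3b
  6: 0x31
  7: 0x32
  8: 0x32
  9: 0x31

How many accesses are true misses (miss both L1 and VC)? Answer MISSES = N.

MISSES = 2

0: 0x31 (blk 12, set 0) → MISS  vc=[]
1: 0x39 (blk 14, set 0) → MISS  vc=[12]
2: 0x3a (blk 14, set 0) → L1-HIT  vc=[12]
3: 0x30 (blk 12, set 0) → VC-HIT  vc=[14]
4: 0x30 (blk 12, set 0) → L1-HIT  vc=[14]
5: 0x3b (blk 14, set 0) → VC-HIT  vc=[12]
6: 0x31 (blk 12, set 0) → VC-HIT  vc=[14]
7: 0x32 (blk 12, set 0) → L1-HIT  vc=[14]
8: 0x32 (blk 12, set 0) → L1-HIT  vc=[14]
9: 0x31 (blk 12, set 0) → L1-HIT  vc=[14]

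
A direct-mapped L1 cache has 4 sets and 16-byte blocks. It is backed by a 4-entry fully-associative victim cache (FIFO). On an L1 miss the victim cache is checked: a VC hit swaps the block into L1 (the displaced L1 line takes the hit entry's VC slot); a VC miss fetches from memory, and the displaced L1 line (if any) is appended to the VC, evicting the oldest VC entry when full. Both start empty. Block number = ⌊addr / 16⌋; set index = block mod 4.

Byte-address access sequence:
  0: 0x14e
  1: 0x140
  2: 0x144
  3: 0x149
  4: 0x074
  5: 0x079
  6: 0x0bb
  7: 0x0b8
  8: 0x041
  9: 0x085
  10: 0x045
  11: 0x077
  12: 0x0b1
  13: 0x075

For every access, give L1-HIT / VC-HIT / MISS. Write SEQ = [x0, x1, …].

#0 0x14e→b20/s0 MISS; vc=[]
#1 0x140→b20/s0 L1-HIT; vc=[]
#2 0x144→b20/s0 L1-HIT; vc=[]
#3 0x149→b20/s0 L1-HIT; vc=[]
#4 0x74→b7/s3 MISS; vc=[]
#5 0x79→b7/s3 L1-HIT; vc=[]
#6 0xbb→b11/s3 MISS; vc=[7]
#7 0xb8→b11/s3 L1-HIT; vc=[7]
#8 0x41→b4/s0 MISS; vc=[7,20]
#9 0x85→b8/s0 MISS; vc=[7,20,4]
#10 0x45→b4/s0 VC-HIT; vc=[7,20,8]
#11 0x77→b7/s3 VC-HIT; vc=[11,20,8]
#12 0xb1→b11/s3 VC-HIT; vc=[7,20,8]
#13 0x75→b7/s3 VC-HIT; vc=[11,20,8]

SEQ = [MISS, L1-HIT, L1-HIT, L1-HIT, MISS, L1-HIT, MISS, L1-HIT, MISS, MISS, VC-HIT, VC-HIT, VC-HIT, VC-HIT]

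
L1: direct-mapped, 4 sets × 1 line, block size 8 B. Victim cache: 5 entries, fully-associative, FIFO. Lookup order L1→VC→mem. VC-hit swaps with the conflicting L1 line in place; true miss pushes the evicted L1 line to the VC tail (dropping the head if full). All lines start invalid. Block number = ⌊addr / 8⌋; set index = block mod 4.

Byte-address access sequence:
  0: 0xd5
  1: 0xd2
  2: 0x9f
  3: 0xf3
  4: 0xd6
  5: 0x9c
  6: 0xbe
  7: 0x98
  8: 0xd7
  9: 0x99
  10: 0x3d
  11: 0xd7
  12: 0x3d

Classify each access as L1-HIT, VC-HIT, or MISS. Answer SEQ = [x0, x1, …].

SEQ = [MISS, L1-HIT, MISS, MISS, VC-HIT, L1-HIT, MISS, VC-HIT, L1-HIT, L1-HIT, MISS, L1-HIT, L1-HIT]

0: 0xd5 (blk 26, set 2) → MISS  vc=[]
1: 0xd2 (blk 26, set 2) → L1-HIT  vc=[]
2: 0x9f (blk 19, set 3) → MISS  vc=[]
3: 0xf3 (blk 30, set 2) → MISS  vc=[26]
4: 0xd6 (blk 26, set 2) → VC-HIT  vc=[30]
5: 0x9c (blk 19, set 3) → L1-HIT  vc=[30]
6: 0xbe (blk 23, set 3) → MISS  vc=[30, 19]
7: 0x98 (blk 19, set 3) → VC-HIT  vc=[30, 23]
8: 0xd7 (blk 26, set 2) → L1-HIT  vc=[30, 23]
9: 0x99 (blk 19, set 3) → L1-HIT  vc=[30, 23]
10: 0x3d (blk 7, set 3) → MISS  vc=[30, 23, 19]
11: 0xd7 (blk 26, set 2) → L1-HIT  vc=[30, 23, 19]
12: 0x3d (blk 7, set 3) → L1-HIT  vc=[30, 23, 19]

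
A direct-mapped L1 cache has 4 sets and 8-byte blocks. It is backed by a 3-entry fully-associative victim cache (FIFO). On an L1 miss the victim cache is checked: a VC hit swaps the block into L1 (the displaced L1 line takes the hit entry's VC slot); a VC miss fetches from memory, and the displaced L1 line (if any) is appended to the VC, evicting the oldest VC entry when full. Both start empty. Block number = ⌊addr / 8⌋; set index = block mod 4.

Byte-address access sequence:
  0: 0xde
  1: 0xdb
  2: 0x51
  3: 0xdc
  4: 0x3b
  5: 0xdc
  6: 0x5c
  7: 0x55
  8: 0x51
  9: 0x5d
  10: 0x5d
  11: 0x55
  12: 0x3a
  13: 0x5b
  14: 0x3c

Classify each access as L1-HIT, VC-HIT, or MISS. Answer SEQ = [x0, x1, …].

SEQ = [MISS, L1-HIT, MISS, L1-HIT, MISS, VC-HIT, MISS, L1-HIT, L1-HIT, L1-HIT, L1-HIT, L1-HIT, VC-HIT, VC-HIT, VC-HIT]

#0 0xde→b27/s3 MISS; vc=[]
#1 0xdb→b27/s3 L1-HIT; vc=[]
#2 0x51→b10/s2 MISS; vc=[]
#3 0xdc→b27/s3 L1-HIT; vc=[]
#4 0x3b→b7/s3 MISS; vc=[27]
#5 0xdc→b27/s3 VC-HIT; vc=[7]
#6 0x5c→b11/s3 MISS; vc=[7,27]
#7 0x55→b10/s2 L1-HIT; vc=[7,27]
#8 0x51→b10/s2 L1-HIT; vc=[7,27]
#9 0x5d→b11/s3 L1-HIT; vc=[7,27]
#10 0x5d→b11/s3 L1-HIT; vc=[7,27]
#11 0x55→b10/s2 L1-HIT; vc=[7,27]
#12 0x3a→b7/s3 VC-HIT; vc=[11,27]
#13 0x5b→b11/s3 VC-HIT; vc=[7,27]
#14 0x3c→b7/s3 VC-HIT; vc=[11,27]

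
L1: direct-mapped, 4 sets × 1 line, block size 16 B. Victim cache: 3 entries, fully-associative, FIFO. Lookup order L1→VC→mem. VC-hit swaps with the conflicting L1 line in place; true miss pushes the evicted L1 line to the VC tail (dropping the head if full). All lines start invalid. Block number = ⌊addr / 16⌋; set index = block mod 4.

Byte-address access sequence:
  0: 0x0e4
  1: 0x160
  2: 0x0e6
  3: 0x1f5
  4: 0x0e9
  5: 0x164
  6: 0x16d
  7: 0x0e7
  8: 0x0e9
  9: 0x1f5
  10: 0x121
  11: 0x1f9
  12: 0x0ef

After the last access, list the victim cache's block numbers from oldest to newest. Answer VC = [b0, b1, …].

  [0] addr=0xe4 blk=14 s=2: MISS | VC []
  [1] addr=0x160 blk=22 s=2: MISS | VC [14]
  [2] addr=0xe6 blk=14 s=2: VC-HIT | VC [22]
  [3] addr=0x1f5 blk=31 s=3: MISS | VC [22]
  [4] addr=0xe9 blk=14 s=2: L1-HIT | VC [22]
  [5] addr=0x164 blk=22 s=2: VC-HIT | VC [14]
  [6] addr=0x16d blk=22 s=2: L1-HIT | VC [14]
  [7] addr=0xe7 blk=14 s=2: VC-HIT | VC [22]
  [8] addr=0xe9 blk=14 s=2: L1-HIT | VC [22]
  [9] addr=0x1f5 blk=31 s=3: L1-HIT | VC [22]
  [10] addr=0x121 blk=18 s=2: MISS | VC [22, 14]
  [11] addr=0x1f9 blk=31 s=3: L1-HIT | VC [22, 14]
  [12] addr=0xef blk=14 s=2: VC-HIT | VC [22, 18]

VC = [22, 18]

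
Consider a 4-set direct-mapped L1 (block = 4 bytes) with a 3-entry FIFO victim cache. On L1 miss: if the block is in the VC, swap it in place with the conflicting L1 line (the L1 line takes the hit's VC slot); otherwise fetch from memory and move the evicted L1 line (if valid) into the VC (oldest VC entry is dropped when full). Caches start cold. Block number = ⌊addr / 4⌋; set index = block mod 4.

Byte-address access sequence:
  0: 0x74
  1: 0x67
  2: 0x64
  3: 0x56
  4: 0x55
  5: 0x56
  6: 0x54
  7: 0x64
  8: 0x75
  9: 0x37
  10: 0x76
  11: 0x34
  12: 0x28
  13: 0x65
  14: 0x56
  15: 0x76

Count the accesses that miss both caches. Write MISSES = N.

#0 0x74→b29/s1 MISS; vc=[]
#1 0x67→b25/s1 MISS; vc=[29]
#2 0x64→b25/s1 L1-HIT; vc=[29]
#3 0x56→b21/s1 MISS; vc=[29,25]
#4 0x55→b21/s1 L1-HIT; vc=[29,25]
#5 0x56→b21/s1 L1-HIT; vc=[29,25]
#6 0x54→b21/s1 L1-HIT; vc=[29,25]
#7 0x64→b25/s1 VC-HIT; vc=[29,21]
#8 0x75→b29/s1 VC-HIT; vc=[25,21]
#9 0x37→b13/s1 MISS; vc=[25,21,29]
#10 0x76→b29/s1 VC-HIT; vc=[25,21,13]
#11 0x34→b13/s1 VC-HIT; vc=[25,21,29]
#12 0x28→b10/s2 MISS; vc=[25,21,29]
#13 0x65→b25/s1 VC-HIT; vc=[13,21,29]
#14 0x56→b21/s1 VC-HIT; vc=[13,25,29]
#15 0x76→b29/s1 VC-HIT; vc=[13,25,21]

MISSES = 5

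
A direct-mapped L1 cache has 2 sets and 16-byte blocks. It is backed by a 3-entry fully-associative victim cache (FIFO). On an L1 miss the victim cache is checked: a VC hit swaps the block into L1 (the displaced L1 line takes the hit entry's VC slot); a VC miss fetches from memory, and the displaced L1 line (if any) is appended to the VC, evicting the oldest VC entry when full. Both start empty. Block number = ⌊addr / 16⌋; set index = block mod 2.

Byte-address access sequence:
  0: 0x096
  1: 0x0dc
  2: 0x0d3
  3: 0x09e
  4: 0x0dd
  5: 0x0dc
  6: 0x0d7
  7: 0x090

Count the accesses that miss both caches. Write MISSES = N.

0: 0x96 (blk 9, set 1) → MISS  vc=[]
1: 0xdc (blk 13, set 1) → MISS  vc=[9]
2: 0xd3 (blk 13, set 1) → L1-HIT  vc=[9]
3: 0x9e (blk 9, set 1) → VC-HIT  vc=[13]
4: 0xdd (blk 13, set 1) → VC-HIT  vc=[9]
5: 0xdc (blk 13, set 1) → L1-HIT  vc=[9]
6: 0xd7 (blk 13, set 1) → L1-HIT  vc=[9]
7: 0x90 (blk 9, set 1) → VC-HIT  vc=[13]

MISSES = 2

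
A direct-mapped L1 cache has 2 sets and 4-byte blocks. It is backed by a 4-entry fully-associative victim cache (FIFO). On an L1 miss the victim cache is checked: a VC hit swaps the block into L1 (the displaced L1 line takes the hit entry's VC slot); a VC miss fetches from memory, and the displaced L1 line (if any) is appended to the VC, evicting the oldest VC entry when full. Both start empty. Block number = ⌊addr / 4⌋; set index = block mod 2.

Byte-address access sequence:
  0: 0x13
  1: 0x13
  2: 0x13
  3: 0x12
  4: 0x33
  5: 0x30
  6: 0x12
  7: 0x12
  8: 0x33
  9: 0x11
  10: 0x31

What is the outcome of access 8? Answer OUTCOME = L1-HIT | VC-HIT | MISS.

0: 0x13 (blk 4, set 0) → MISS  vc=[]
1: 0x13 (blk 4, set 0) → L1-HIT  vc=[]
2: 0x13 (blk 4, set 0) → L1-HIT  vc=[]
3: 0x12 (blk 4, set 0) → L1-HIT  vc=[]
4: 0x33 (blk 12, set 0) → MISS  vc=[4]
5: 0x30 (blk 12, set 0) → L1-HIT  vc=[4]
6: 0x12 (blk 4, set 0) → VC-HIT  vc=[12]
7: 0x12 (blk 4, set 0) → L1-HIT  vc=[12]
8: 0x33 (blk 12, set 0) → VC-HIT  vc=[4]
9: 0x11 (blk 4, set 0) → VC-HIT  vc=[12]
10: 0x31 (blk 12, set 0) → VC-HIT  vc=[4]

OUTCOME = VC-HIT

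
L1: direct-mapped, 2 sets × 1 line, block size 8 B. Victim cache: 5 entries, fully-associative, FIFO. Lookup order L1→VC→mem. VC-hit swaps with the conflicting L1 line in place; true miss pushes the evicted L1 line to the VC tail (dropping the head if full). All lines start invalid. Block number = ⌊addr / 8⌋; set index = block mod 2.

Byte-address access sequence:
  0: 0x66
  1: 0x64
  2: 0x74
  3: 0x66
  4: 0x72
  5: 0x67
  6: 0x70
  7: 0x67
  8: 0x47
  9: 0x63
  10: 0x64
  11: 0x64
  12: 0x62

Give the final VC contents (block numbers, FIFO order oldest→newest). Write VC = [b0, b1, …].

#0 0x66→b12/s0 MISS; vc=[]
#1 0x64→b12/s0 L1-HIT; vc=[]
#2 0x74→b14/s0 MISS; vc=[12]
#3 0x66→b12/s0 VC-HIT; vc=[14]
#4 0x72→b14/s0 VC-HIT; vc=[12]
#5 0x67→b12/s0 VC-HIT; vc=[14]
#6 0x70→b14/s0 VC-HIT; vc=[12]
#7 0x67→b12/s0 VC-HIT; vc=[14]
#8 0x47→b8/s0 MISS; vc=[14,12]
#9 0x63→b12/s0 VC-HIT; vc=[14,8]
#10 0x64→b12/s0 L1-HIT; vc=[14,8]
#11 0x64→b12/s0 L1-HIT; vc=[14,8]
#12 0x62→b12/s0 L1-HIT; vc=[14,8]

VC = [14, 8]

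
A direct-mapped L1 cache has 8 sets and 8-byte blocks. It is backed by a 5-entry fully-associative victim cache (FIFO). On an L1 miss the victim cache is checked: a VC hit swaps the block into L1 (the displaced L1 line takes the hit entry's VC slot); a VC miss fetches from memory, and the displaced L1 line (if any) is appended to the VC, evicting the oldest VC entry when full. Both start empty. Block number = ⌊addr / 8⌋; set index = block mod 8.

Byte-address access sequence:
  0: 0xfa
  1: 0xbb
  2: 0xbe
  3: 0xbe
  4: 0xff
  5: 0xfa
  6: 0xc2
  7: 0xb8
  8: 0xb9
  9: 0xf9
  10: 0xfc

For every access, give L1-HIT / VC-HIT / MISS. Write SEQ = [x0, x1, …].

  [0] addr=0xfa blk=31 s=7: MISS | VC []
  [1] addr=0xbb blk=23 s=7: MISS | VC [31]
  [2] addr=0xbe blk=23 s=7: L1-HIT | VC [31]
  [3] addr=0xbe blk=23 s=7: L1-HIT | VC [31]
  [4] addr=0xff blk=31 s=7: VC-HIT | VC [23]
  [5] addr=0xfa blk=31 s=7: L1-HIT | VC [23]
  [6] addr=0xc2 blk=24 s=0: MISS | VC [23]
  [7] addr=0xb8 blk=23 s=7: VC-HIT | VC [31]
  [8] addr=0xb9 blk=23 s=7: L1-HIT | VC [31]
  [9] addr=0xf9 blk=31 s=7: VC-HIT | VC [23]
  [10] addr=0xfc blk=31 s=7: L1-HIT | VC [23]

SEQ = [MISS, MISS, L1-HIT, L1-HIT, VC-HIT, L1-HIT, MISS, VC-HIT, L1-HIT, VC-HIT, L1-HIT]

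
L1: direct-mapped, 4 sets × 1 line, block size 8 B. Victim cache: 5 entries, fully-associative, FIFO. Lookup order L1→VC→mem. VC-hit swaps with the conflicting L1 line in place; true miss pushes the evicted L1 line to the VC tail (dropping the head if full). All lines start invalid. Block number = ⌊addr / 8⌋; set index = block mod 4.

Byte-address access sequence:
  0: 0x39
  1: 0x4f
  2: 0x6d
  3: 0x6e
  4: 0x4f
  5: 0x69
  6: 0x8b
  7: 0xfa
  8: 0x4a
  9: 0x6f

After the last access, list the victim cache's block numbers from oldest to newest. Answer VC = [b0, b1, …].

  [0] addr=0x39 blk=7 s=3: MISS | VC []
  [1] addr=0x4f blk=9 s=1: MISS | VC []
  [2] addr=0x6d blk=13 s=1: MISS | VC [9]
  [3] addr=0x6e blk=13 s=1: L1-HIT | VC [9]
  [4] addr=0x4f blk=9 s=1: VC-HIT | VC [13]
  [5] addr=0x69 blk=13 s=1: VC-HIT | VC [9]
  [6] addr=0x8b blk=17 s=1: MISS | VC [9, 13]
  [7] addr=0xfa blk=31 s=3: MISS | VC [9, 13, 7]
  [8] addr=0x4a blk=9 s=1: VC-HIT | VC [17, 13, 7]
  [9] addr=0x6f blk=13 s=1: VC-HIT | VC [17, 9, 7]

VC = [17, 9, 7]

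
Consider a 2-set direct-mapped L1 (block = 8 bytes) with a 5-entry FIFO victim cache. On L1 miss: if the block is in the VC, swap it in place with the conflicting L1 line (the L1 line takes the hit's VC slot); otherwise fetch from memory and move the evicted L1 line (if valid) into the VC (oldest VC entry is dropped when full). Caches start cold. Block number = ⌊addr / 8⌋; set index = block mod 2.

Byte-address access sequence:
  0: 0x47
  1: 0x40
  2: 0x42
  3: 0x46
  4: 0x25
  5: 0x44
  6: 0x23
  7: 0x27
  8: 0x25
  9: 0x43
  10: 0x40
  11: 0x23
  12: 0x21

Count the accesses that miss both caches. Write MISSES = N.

MISSES = 2

#0 0x47→b8/s0 MISS; vc=[]
#1 0x40→b8/s0 L1-HIT; vc=[]
#2 0x42→b8/s0 L1-HIT; vc=[]
#3 0x46→b8/s0 L1-HIT; vc=[]
#4 0x25→b4/s0 MISS; vc=[8]
#5 0x44→b8/s0 VC-HIT; vc=[4]
#6 0x23→b4/s0 VC-HIT; vc=[8]
#7 0x27→b4/s0 L1-HIT; vc=[8]
#8 0x25→b4/s0 L1-HIT; vc=[8]
#9 0x43→b8/s0 VC-HIT; vc=[4]
#10 0x40→b8/s0 L1-HIT; vc=[4]
#11 0x23→b4/s0 VC-HIT; vc=[8]
#12 0x21→b4/s0 L1-HIT; vc=[8]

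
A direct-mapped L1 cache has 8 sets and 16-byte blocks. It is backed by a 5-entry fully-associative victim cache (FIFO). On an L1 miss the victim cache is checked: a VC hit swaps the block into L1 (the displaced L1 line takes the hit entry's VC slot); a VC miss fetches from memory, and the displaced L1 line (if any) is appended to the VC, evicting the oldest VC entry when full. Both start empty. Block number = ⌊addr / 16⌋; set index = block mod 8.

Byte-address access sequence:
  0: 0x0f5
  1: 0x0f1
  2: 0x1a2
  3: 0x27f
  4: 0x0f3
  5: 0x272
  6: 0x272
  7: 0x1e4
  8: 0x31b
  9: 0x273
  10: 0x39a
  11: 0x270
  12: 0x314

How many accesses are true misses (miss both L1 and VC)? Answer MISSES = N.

#0 0xf5→b15/s7 MISS; vc=[]
#1 0xf1→b15/s7 L1-HIT; vc=[]
#2 0x1a2→b26/s2 MISS; vc=[]
#3 0x27f→b39/s7 MISS; vc=[15]
#4 0xf3→b15/s7 VC-HIT; vc=[39]
#5 0x272→b39/s7 VC-HIT; vc=[15]
#6 0x272→b39/s7 L1-HIT; vc=[15]
#7 0x1e4→b30/s6 MISS; vc=[15]
#8 0x31b→b49/s1 MISS; vc=[15]
#9 0x273→b39/s7 L1-HIT; vc=[15]
#10 0x39a→b57/s1 MISS; vc=[15,49]
#11 0x270→b39/s7 L1-HIT; vc=[15,49]
#12 0x314→b49/s1 VC-HIT; vc=[15,57]

MISSES = 6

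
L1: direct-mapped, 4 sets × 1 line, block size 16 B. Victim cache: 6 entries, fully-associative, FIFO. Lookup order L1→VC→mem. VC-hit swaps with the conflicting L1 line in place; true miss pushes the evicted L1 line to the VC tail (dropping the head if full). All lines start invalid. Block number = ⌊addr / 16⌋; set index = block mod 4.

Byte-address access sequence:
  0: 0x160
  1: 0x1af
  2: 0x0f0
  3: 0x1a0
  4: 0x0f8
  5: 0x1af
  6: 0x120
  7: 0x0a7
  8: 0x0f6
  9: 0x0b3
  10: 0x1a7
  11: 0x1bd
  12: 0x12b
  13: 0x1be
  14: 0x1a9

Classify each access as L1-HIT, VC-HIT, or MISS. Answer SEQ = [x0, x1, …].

#0 0x160→b22/s2 MISS; vc=[]
#1 0x1af→b26/s2 MISS; vc=[22]
#2 0xf0→b15/s3 MISS; vc=[22]
#3 0x1a0→b26/s2 L1-HIT; vc=[22]
#4 0xf8→b15/s3 L1-HIT; vc=[22]
#5 0x1af→b26/s2 L1-HIT; vc=[22]
#6 0x120→b18/s2 MISS; vc=[22,26]
#7 0xa7→b10/s2 MISS; vc=[22,26,18]
#8 0xf6→b15/s3 L1-HIT; vc=[22,26,18]
#9 0xb3→b11/s3 MISS; vc=[22,26,18,15]
#10 0x1a7→b26/s2 VC-HIT; vc=[22,10,18,15]
#11 0x1bd→b27/s3 MISS; vc=[22,10,18,15,11]
#12 0x12b→b18/s2 VC-HIT; vc=[22,10,26,15,11]
#13 0x1be→b27/s3 L1-HIT; vc=[22,10,26,15,11]
#14 0x1a9→b26/s2 VC-HIT; vc=[22,10,18,15,11]

SEQ = [MISS, MISS, MISS, L1-HIT, L1-HIT, L1-HIT, MISS, MISS, L1-HIT, MISS, VC-HIT, MISS, VC-HIT, L1-HIT, VC-HIT]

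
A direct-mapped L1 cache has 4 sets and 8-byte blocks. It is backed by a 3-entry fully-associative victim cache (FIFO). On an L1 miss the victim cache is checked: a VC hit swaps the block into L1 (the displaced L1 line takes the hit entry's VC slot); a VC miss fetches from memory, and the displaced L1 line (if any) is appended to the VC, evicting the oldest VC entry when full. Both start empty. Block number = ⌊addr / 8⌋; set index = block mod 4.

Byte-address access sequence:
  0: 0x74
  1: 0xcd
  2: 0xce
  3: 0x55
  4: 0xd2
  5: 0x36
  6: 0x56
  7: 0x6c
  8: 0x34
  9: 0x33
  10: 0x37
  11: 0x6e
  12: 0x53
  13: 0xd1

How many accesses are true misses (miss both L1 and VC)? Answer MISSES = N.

0: 0x74 (blk 14, set 2) → MISS  vc=[]
1: 0xcd (blk 25, set 1) → MISS  vc=[]
2: 0xce (blk 25, set 1) → L1-HIT  vc=[]
3: 0x55 (blk 10, set 2) → MISS  vc=[14]
4: 0xd2 (blk 26, set 2) → MISS  vc=[14, 10]
5: 0x36 (blk 6, set 2) → MISS  vc=[14, 10, 26]
6: 0x56 (blk 10, set 2) → VC-HIT  vc=[14, 6, 26]
7: 0x6c (blk 13, set 1) → MISS  vc=[6, 26, 25]
8: 0x34 (blk 6, set 2) → VC-HIT  vc=[10, 26, 25]
9: 0x33 (blk 6, set 2) → L1-HIT  vc=[10, 26, 25]
10: 0x37 (blk 6, set 2) → L1-HIT  vc=[10, 26, 25]
11: 0x6e (blk 13, set 1) → L1-HIT  vc=[10, 26, 25]
12: 0x53 (blk 10, set 2) → VC-HIT  vc=[6, 26, 25]
13: 0xd1 (blk 26, set 2) → VC-HIT  vc=[6, 10, 25]

MISSES = 6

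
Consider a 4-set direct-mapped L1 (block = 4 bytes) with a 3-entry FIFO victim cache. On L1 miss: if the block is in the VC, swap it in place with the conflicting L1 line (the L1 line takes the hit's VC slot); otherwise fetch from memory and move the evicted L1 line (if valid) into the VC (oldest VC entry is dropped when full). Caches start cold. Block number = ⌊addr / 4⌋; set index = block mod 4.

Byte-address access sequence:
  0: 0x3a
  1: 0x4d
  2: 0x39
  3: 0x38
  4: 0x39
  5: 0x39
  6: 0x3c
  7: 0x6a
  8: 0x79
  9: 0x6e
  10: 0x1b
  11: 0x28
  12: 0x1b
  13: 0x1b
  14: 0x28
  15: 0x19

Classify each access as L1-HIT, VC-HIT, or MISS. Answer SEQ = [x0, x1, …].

0: 0x3a (blk 14, set 2) → MISS  vc=[]
1: 0x4d (blk 19, set 3) → MISS  vc=[]
2: 0x39 (blk 14, set 2) → L1-HIT  vc=[]
3: 0x38 (blk 14, set 2) → L1-HIT  vc=[]
4: 0x39 (blk 14, set 2) → L1-HIT  vc=[]
5: 0x39 (blk 14, set 2) → L1-HIT  vc=[]
6: 0x3c (blk 15, set 3) → MISS  vc=[19]
7: 0x6a (blk 26, set 2) → MISS  vc=[19, 14]
8: 0x79 (blk 30, set 2) → MISS  vc=[19, 14, 26]
9: 0x6e (blk 27, set 3) → MISS  vc=[14, 26, 15]
10: 0x1b (blk 6, set 2) → MISS  vc=[26, 15, 30]
11: 0x28 (blk 10, set 2) → MISS  vc=[15, 30, 6]
12: 0x1b (blk 6, set 2) → VC-HIT  vc=[15, 30, 10]
13: 0x1b (blk 6, set 2) → L1-HIT  vc=[15, 30, 10]
14: 0x28 (blk 10, set 2) → VC-HIT  vc=[15, 30, 6]
15: 0x19 (blk 6, set 2) → VC-HIT  vc=[15, 30, 10]

SEQ = [MISS, MISS, L1-HIT, L1-HIT, L1-HIT, L1-HIT, MISS, MISS, MISS, MISS, MISS, MISS, VC-HIT, L1-HIT, VC-HIT, VC-HIT]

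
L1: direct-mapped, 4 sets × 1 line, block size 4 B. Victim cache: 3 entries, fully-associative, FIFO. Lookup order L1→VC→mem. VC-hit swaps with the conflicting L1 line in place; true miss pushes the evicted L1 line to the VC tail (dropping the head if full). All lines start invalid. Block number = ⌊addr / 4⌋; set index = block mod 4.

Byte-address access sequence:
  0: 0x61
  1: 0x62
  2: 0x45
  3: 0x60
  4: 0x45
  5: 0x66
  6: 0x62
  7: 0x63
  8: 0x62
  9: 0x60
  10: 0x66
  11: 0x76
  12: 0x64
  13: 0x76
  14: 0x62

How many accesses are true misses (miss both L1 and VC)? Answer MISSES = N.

0: 0x61 (blk 24, set 0) → MISS  vc=[]
1: 0x62 (blk 24, set 0) → L1-HIT  vc=[]
2: 0x45 (blk 17, set 1) → MISS  vc=[]
3: 0x60 (blk 24, set 0) → L1-HIT  vc=[]
4: 0x45 (blk 17, set 1) → L1-HIT  vc=[]
5: 0x66 (blk 25, set 1) → MISS  vc=[17]
6: 0x62 (blk 24, set 0) → L1-HIT  vc=[17]
7: 0x63 (blk 24, set 0) → L1-HIT  vc=[17]
8: 0x62 (blk 24, set 0) → L1-HIT  vc=[17]
9: 0x60 (blk 24, set 0) → L1-HIT  vc=[17]
10: 0x66 (blk 25, set 1) → L1-HIT  vc=[17]
11: 0x76 (blk 29, set 1) → MISS  vc=[17, 25]
12: 0x64 (blk 25, set 1) → VC-HIT  vc=[17, 29]
13: 0x76 (blk 29, set 1) → VC-HIT  vc=[17, 25]
14: 0x62 (blk 24, set 0) → L1-HIT  vc=[17, 25]

MISSES = 4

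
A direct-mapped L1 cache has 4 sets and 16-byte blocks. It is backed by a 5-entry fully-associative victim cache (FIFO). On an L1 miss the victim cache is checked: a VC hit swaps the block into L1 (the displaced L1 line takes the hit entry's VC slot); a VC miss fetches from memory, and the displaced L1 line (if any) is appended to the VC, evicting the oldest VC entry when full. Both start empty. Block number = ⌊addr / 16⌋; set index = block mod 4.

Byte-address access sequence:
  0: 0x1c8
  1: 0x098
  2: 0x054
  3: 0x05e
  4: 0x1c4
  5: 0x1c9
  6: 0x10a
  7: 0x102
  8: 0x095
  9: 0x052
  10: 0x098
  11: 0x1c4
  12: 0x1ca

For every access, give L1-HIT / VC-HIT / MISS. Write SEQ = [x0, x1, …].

#0 0x1c8→b28/s0 MISS; vc=[]
#1 0x98→b9/s1 MISS; vc=[]
#2 0x54→b5/s1 MISS; vc=[9]
#3 0x5e→b5/s1 L1-HIT; vc=[9]
#4 0x1c4→b28/s0 L1-HIT; vc=[9]
#5 0x1c9→b28/s0 L1-HIT; vc=[9]
#6 0x10a→b16/s0 MISS; vc=[9,28]
#7 0x102→b16/s0 L1-HIT; vc=[9,28]
#8 0x95→b9/s1 VC-HIT; vc=[5,28]
#9 0x52→b5/s1 VC-HIT; vc=[9,28]
#10 0x98→b9/s1 VC-HIT; vc=[5,28]
#11 0x1c4→b28/s0 VC-HIT; vc=[5,16]
#12 0x1ca→b28/s0 L1-HIT; vc=[5,16]

SEQ = [MISS, MISS, MISS, L1-HIT, L1-HIT, L1-HIT, MISS, L1-HIT, VC-HIT, VC-HIT, VC-HIT, VC-HIT, L1-HIT]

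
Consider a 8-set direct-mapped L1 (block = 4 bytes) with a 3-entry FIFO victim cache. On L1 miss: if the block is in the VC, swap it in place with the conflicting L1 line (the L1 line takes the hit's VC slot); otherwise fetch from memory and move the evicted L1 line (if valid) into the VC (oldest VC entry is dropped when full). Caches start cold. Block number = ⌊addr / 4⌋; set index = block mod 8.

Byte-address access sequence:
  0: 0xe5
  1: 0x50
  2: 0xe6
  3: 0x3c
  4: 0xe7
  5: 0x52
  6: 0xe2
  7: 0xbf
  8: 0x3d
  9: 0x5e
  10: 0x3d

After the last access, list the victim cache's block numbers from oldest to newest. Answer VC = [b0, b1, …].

VC = [47, 23]

#0 0xe5→b57/s1 MISS; vc=[]
#1 0x50→b20/s4 MISS; vc=[]
#2 0xe6→b57/s1 L1-HIT; vc=[]
#3 0x3c→b15/s7 MISS; vc=[]
#4 0xe7→b57/s1 L1-HIT; vc=[]
#5 0x52→b20/s4 L1-HIT; vc=[]
#6 0xe2→b56/s0 MISS; vc=[]
#7 0xbf→b47/s7 MISS; vc=[15]
#8 0x3d→b15/s7 VC-HIT; vc=[47]
#9 0x5e→b23/s7 MISS; vc=[47,15]
#10 0x3d→b15/s7 VC-HIT; vc=[47,23]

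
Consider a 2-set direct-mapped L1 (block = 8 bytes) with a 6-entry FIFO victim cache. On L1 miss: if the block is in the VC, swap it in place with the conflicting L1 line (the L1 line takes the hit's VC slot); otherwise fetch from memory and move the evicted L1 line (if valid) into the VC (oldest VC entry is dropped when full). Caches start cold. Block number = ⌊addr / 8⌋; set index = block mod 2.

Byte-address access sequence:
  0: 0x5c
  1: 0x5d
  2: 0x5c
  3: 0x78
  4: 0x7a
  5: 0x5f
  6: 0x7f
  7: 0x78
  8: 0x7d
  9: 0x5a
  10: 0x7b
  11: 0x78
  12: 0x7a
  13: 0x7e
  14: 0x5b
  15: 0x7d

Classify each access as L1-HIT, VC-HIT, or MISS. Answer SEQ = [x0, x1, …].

SEQ = [MISS, L1-HIT, L1-HIT, MISS, L1-HIT, VC-HIT, VC-HIT, L1-HIT, L1-HIT, VC-HIT, VC-HIT, L1-HIT, L1-HIT, L1-HIT, VC-HIT, VC-HIT]

  [0] addr=0x5c blk=11 s=1: MISS | VC []
  [1] addr=0x5d blk=11 s=1: L1-HIT | VC []
  [2] addr=0x5c blk=11 s=1: L1-HIT | VC []
  [3] addr=0x78 blk=15 s=1: MISS | VC [11]
  [4] addr=0x7a blk=15 s=1: L1-HIT | VC [11]
  [5] addr=0x5f blk=11 s=1: VC-HIT | VC [15]
  [6] addr=0x7f blk=15 s=1: VC-HIT | VC [11]
  [7] addr=0x78 blk=15 s=1: L1-HIT | VC [11]
  [8] addr=0x7d blk=15 s=1: L1-HIT | VC [11]
  [9] addr=0x5a blk=11 s=1: VC-HIT | VC [15]
  [10] addr=0x7b blk=15 s=1: VC-HIT | VC [11]
  [11] addr=0x78 blk=15 s=1: L1-HIT | VC [11]
  [12] addr=0x7a blk=15 s=1: L1-HIT | VC [11]
  [13] addr=0x7e blk=15 s=1: L1-HIT | VC [11]
  [14] addr=0x5b blk=11 s=1: VC-HIT | VC [15]
  [15] addr=0x7d blk=15 s=1: VC-HIT | VC [11]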